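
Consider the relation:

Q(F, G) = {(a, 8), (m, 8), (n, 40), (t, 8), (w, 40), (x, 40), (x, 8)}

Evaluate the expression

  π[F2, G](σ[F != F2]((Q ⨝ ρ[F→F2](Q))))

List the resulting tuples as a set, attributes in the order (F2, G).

{(a, 8), (m, 8), (n, 40), (t, 8), (w, 40), (x, 40), (x, 8)}

ρ[F→F2]: schema becomes (F2, G); tuples unchanged.
Q ⋈ ρ[F→F2](Q) (natural join on G): {(a, 8, a), (a, 8, m), (a, 8, t), (a, 8, x), (m, 8, a), (m, 8, m), (m, 8, t), (m, 8, x), (n, 40, n), (n, 40, w), (n, 40, x), (t, 8, a), (t, 8, m), (t, 8, t), (t, 8, x), (w, 40, n), (w, 40, w), (w, 40, x), (x, 40, n), (x, 40, w), (x, 40, x), (x, 8, a), (x, 8, m), (x, 8, t), (x, 8, x)}
Filtering on F != F2 leaves {(a, 8, m), (a, 8, t), (a, 8, x), (m, 8, a), (m, 8, t), (m, 8, x), (n, 40, w), (n, 40, x), (t, 8, a), (t, 8, m), (t, 8, x), (w, 40, n), (w, 40, x), (x, 40, n), (x, 40, w), (x, 8, a), (x, 8, m), (x, 8, t)}.
Projecting to F2, G (11 duplicate(s) eliminated): {(a, 8), (m, 8), (n, 40), (t, 8), (w, 40), (x, 40), (x, 8)}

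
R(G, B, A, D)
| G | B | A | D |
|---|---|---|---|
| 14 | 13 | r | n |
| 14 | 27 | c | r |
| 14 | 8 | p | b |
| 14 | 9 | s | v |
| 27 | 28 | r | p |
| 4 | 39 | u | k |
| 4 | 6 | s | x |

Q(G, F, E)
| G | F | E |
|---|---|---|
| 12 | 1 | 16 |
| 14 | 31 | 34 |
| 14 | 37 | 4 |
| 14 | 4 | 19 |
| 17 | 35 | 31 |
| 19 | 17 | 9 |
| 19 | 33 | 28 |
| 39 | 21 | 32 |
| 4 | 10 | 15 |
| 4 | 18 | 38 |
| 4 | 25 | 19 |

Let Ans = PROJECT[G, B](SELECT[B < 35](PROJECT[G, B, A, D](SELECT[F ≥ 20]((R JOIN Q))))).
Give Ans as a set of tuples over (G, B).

Natural join on G: {(14, 13, r, n, 31, 34), (14, 13, r, n, 37, 4), (14, 13, r, n, 4, 19), (14, 27, c, r, 31, 34), (14, 27, c, r, 37, 4), (14, 27, c, r, 4, 19), (14, 8, p, b, 31, 34), (14, 8, p, b, 37, 4), (14, 8, p, b, 4, 19), (14, 9, s, v, 31, 34), (14, 9, s, v, 37, 4), (14, 9, s, v, 4, 19), (4, 39, u, k, 10, 15), (4, 39, u, k, 18, 38), (4, 39, u, k, 25, 19), (4, 6, s, x, 10, 15), (4, 6, s, x, 18, 38), (4, 6, s, x, 25, 19)}
σ[F ≥ 20]: keep tuples satisfying F ≥ 20 → {(14, 13, r, n, 31, 34), (14, 13, r, n, 37, 4), (14, 27, c, r, 31, 34), (14, 27, c, r, 37, 4), (14, 8, p, b, 31, 34), (14, 8, p, b, 37, 4), (14, 9, s, v, 31, 34), (14, 9, s, v, 37, 4), (4, 39, u, k, 25, 19), (4, 6, s, x, 25, 19)}
Projecting to G, B, A, D (4 duplicate(s) eliminated): {(14, 13, r, n), (14, 27, c, r), (14, 8, p, b), (14, 9, s, v), (4, 39, u, k), (4, 6, s, x)}
σ[B < 35]: keep tuples satisfying B < 35 → {(14, 13, r, n), (14, 27, c, r), (14, 8, p, b), (14, 9, s, v), (4, 6, s, x)}
Projecting to G, B: {(14, 13), (14, 27), (14, 8), (14, 9), (4, 6)}

{(14, 13), (14, 27), (14, 8), (14, 9), (4, 6)}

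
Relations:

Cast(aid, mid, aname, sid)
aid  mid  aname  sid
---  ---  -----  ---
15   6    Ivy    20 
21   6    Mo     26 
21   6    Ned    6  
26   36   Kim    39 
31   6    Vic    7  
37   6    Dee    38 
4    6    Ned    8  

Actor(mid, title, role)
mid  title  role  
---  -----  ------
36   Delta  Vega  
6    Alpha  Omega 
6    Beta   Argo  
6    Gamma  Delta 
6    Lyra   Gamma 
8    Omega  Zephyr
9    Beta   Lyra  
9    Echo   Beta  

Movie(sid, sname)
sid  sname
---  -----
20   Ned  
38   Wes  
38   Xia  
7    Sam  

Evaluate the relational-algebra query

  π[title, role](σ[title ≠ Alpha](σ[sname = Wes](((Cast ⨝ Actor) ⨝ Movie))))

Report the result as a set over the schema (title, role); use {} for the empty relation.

Natural join on mid: {(15, 6, Ivy, 20, Alpha, Omega), (15, 6, Ivy, 20, Beta, Argo), (15, 6, Ivy, 20, Gamma, Delta), (15, 6, Ivy, 20, Lyra, Gamma), (21, 6, Mo, 26, Alpha, Omega), (21, 6, Mo, 26, Beta, Argo), (21, 6, Mo, 26, Gamma, Delta), (21, 6, Mo, 26, Lyra, Gamma), (21, 6, Ned, 6, Alpha, Omega), (21, 6, Ned, 6, Beta, Argo), (21, 6, Ned, 6, Gamma, Delta), (21, 6, Ned, 6, Lyra, Gamma), (26, 36, Kim, 39, Delta, Vega), (31, 6, Vic, 7, Alpha, Omega), (31, 6, Vic, 7, Beta, Argo), (31, 6, Vic, 7, Gamma, Delta), (31, 6, Vic, 7, Lyra, Gamma), (37, 6, Dee, 38, Alpha, Omega), (37, 6, Dee, 38, Beta, Argo), (37, 6, Dee, 38, Gamma, Delta), (37, 6, Dee, 38, Lyra, Gamma), (4, 6, Ned, 8, Alpha, Omega), (4, 6, Ned, 8, Beta, Argo), (4, 6, Ned, 8, Gamma, Delta), (4, 6, Ned, 8, Lyra, Gamma)}
Natural join on sid: {(15, 6, Ivy, 20, Alpha, Omega, Ned), (15, 6, Ivy, 20, Beta, Argo, Ned), (15, 6, Ivy, 20, Gamma, Delta, Ned), (15, 6, Ivy, 20, Lyra, Gamma, Ned), (31, 6, Vic, 7, Alpha, Omega, Sam), (31, 6, Vic, 7, Beta, Argo, Sam), (31, 6, Vic, 7, Gamma, Delta, Sam), (31, 6, Vic, 7, Lyra, Gamma, Sam), (37, 6, Dee, 38, Alpha, Omega, Wes), (37, 6, Dee, 38, Alpha, Omega, Xia), (37, 6, Dee, 38, Beta, Argo, Wes), (37, 6, Dee, 38, Beta, Argo, Xia), (37, 6, Dee, 38, Gamma, Delta, Wes), (37, 6, Dee, 38, Gamma, Delta, Xia), (37, 6, Dee, 38, Lyra, Gamma, Wes), (37, 6, Dee, 38, Lyra, Gamma, Xia)}
Apply σ_{sname = Wes}; surviving tuples: {(37, 6, Dee, 38, Alpha, Omega, Wes), (37, 6, Dee, 38, Beta, Argo, Wes), (37, 6, Dee, 38, Gamma, Delta, Wes), (37, 6, Dee, 38, Lyra, Gamma, Wes)}
Apply σ_{title ≠ Alpha}; surviving tuples: {(37, 6, Dee, 38, Beta, Argo, Wes), (37, 6, Dee, 38, Gamma, Delta, Wes), (37, 6, Dee, 38, Lyra, Gamma, Wes)}
π_{title, role} gives {(Beta, Argo), (Gamma, Delta), (Lyra, Gamma)}.

{(Beta, Argo), (Gamma, Delta), (Lyra, Gamma)}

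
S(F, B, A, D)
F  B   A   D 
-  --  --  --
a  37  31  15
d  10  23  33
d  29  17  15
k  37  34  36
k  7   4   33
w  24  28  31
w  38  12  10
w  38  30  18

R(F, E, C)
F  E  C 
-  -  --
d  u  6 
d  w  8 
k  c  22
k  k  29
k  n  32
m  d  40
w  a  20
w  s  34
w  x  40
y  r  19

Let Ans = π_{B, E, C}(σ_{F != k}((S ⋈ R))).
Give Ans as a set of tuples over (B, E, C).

{(10, u, 6), (10, w, 8), (24, a, 20), (24, s, 34), (24, x, 40), (29, u, 6), (29, w, 8), (38, a, 20), (38, s, 34), (38, x, 40)}

Natural join on F: {(d, 10, 23, 33, u, 6), (d, 10, 23, 33, w, 8), (d, 29, 17, 15, u, 6), (d, 29, 17, 15, w, 8), (k, 37, 34, 36, c, 22), (k, 37, 34, 36, k, 29), (k, 37, 34, 36, n, 32), (k, 7, 4, 33, c, 22), (k, 7, 4, 33, k, 29), (k, 7, 4, 33, n, 32), (w, 24, 28, 31, a, 20), (w, 24, 28, 31, s, 34), (w, 24, 28, 31, x, 40), (w, 38, 12, 10, a, 20), (w, 38, 12, 10, s, 34), (w, 38, 12, 10, x, 40), (w, 38, 30, 18, a, 20), (w, 38, 30, 18, s, 34), (w, 38, 30, 18, x, 40)}
Filtering on F != k leaves {(d, 10, 23, 33, u, 6), (d, 10, 23, 33, w, 8), (d, 29, 17, 15, u, 6), (d, 29, 17, 15, w, 8), (w, 24, 28, 31, a, 20), (w, 24, 28, 31, s, 34), (w, 24, 28, 31, x, 40), (w, 38, 12, 10, a, 20), (w, 38, 12, 10, s, 34), (w, 38, 12, 10, x, 40), (w, 38, 30, 18, a, 20), (w, 38, 30, 18, s, 34), (w, 38, 30, 18, x, 40)}.
π_{B, E, C} gives {(10, u, 6), (10, w, 8), (24, a, 20), (24, s, 34), (24, x, 40), (29, u, 6), (29, w, 8), (38, a, 20), (38, s, 34), (38, x, 40)} (3 duplicate(s) eliminated).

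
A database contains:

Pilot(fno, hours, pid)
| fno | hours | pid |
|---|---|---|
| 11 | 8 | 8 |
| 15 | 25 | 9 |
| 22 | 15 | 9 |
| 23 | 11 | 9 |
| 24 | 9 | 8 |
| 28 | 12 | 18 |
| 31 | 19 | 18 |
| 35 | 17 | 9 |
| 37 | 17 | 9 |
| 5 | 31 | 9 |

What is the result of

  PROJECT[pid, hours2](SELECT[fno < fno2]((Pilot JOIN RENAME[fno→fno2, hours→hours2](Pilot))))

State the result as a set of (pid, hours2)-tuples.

{(18, 19), (8, 9), (9, 11), (9, 15), (9, 17), (9, 25)}

ρ[fno→fno2, hours→hours2]: schema becomes (fno2, hours2, pid); tuples unchanged.
Natural join on pid: {(11, 8, 8, 11, 8), (11, 8, 8, 24, 9), (15, 25, 9, 15, 25), (15, 25, 9, 22, 15), (15, 25, 9, 23, 11), (15, 25, 9, 35, 17), (15, 25, 9, 37, 17), (15, 25, 9, 5, 31), (22, 15, 9, 15, 25), (22, 15, 9, 22, 15), (22, 15, 9, 23, 11), (22, 15, 9, 35, 17), (22, 15, 9, 37, 17), (22, 15, 9, 5, 31), (23, 11, 9, 15, 25), (23, 11, 9, 22, 15), (23, 11, 9, 23, 11), (23, 11, 9, 35, 17), (23, 11, 9, 37, 17), (23, 11, 9, 5, 31), (24, 9, 8, 11, 8), (24, 9, 8, 24, 9), (28, 12, 18, 28, 12), (28, 12, 18, 31, 19), (31, 19, 18, 28, 12), (31, 19, 18, 31, 19), (35, 17, 9, 15, 25), (35, 17, 9, 22, 15), (35, 17, 9, 23, 11), (35, 17, 9, 35, 17), (35, 17, 9, 37, 17), (35, 17, 9, 5, 31), (37, 17, 9, 15, 25), (37, 17, 9, 22, 15), (37, 17, 9, 23, 11), (37, 17, 9, 35, 17), (37, 17, 9, 37, 17), (37, 17, 9, 5, 31), (5, 31, 9, 15, 25), (5, 31, 9, 22, 15), (5, 31, 9, 23, 11), (5, 31, 9, 35, 17), (5, 31, 9, 37, 17), (5, 31, 9, 5, 31)}
σ[fno < fno2]: keep tuples satisfying fno < fno2 → {(11, 8, 8, 24, 9), (15, 25, 9, 22, 15), (15, 25, 9, 23, 11), (15, 25, 9, 35, 17), (15, 25, 9, 37, 17), (22, 15, 9, 23, 11), (22, 15, 9, 35, 17), (22, 15, 9, 37, 17), (23, 11, 9, 35, 17), (23, 11, 9, 37, 17), (28, 12, 18, 31, 19), (35, 17, 9, 37, 17), (5, 31, 9, 15, 25), (5, 31, 9, 22, 15), (5, 31, 9, 23, 11), (5, 31, 9, 35, 17), (5, 31, 9, 37, 17)}
Keep only column(s) pid, hours2 (11 duplicate(s) eliminated): {(18, 19), (8, 9), (9, 11), (9, 15), (9, 17), (9, 25)}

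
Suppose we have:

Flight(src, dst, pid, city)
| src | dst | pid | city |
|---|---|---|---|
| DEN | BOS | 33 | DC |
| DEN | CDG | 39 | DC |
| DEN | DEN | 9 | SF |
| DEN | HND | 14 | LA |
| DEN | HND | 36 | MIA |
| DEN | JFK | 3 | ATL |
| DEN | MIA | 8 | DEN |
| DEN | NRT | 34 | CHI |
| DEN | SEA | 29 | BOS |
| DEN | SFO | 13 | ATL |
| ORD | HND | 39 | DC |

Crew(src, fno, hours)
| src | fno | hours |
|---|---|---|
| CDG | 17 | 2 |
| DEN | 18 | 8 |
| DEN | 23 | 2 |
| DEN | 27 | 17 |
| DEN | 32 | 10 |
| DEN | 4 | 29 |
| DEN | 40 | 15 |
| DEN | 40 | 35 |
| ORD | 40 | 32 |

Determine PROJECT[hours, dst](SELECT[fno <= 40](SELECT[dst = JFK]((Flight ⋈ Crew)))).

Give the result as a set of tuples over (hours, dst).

{(10, JFK), (15, JFK), (17, JFK), (2, JFK), (29, JFK), (35, JFK), (8, JFK)}

Joining Flight and Crew on src yields {(DEN, BOS, 33, DC, 18, 8), (DEN, BOS, 33, DC, 23, 2), (DEN, BOS, 33, DC, 27, 17), (DEN, BOS, 33, DC, 32, 10), (DEN, BOS, 33, DC, 4, 29), (DEN, BOS, 33, DC, 40, 15), (DEN, BOS, 33, DC, 40, 35), (DEN, CDG, 39, DC, 18, 8), (DEN, CDG, 39, DC, 23, 2), (DEN, CDG, 39, DC, 27, 17), (DEN, CDG, 39, DC, 32, 10), (DEN, CDG, 39, DC, 4, 29), (DEN, CDG, 39, DC, 40, 15), (DEN, CDG, 39, DC, 40, 35), (DEN, DEN, 9, SF, 18, 8), (DEN, DEN, 9, SF, 23, 2), (DEN, DEN, 9, SF, 27, 17), (DEN, DEN, 9, SF, 32, 10), (DEN, DEN, 9, SF, 4, 29), (DEN, DEN, 9, SF, 40, 15), (DEN, DEN, 9, SF, 40, 35), (DEN, HND, 14, LA, 18, 8), (DEN, HND, 14, LA, 23, 2), (DEN, HND, 14, LA, 27, 17), (DEN, HND, 14, LA, 32, 10), (DEN, HND, 14, LA, 4, 29), (DEN, HND, 14, LA, 40, 15), (DEN, HND, 14, LA, 40, 35), (DEN, HND, 36, MIA, 18, 8), (DEN, HND, 36, MIA, 23, 2), (DEN, HND, 36, MIA, 27, 17), (DEN, HND, 36, MIA, 32, 10), (DEN, HND, 36, MIA, 4, 29), (DEN, HND, 36, MIA, 40, 15), (DEN, HND, 36, MIA, 40, 35), (DEN, JFK, 3, ATL, 18, 8), (DEN, JFK, 3, ATL, 23, 2), (DEN, JFK, 3, ATL, 27, 17), (DEN, JFK, 3, ATL, 32, 10), (DEN, JFK, 3, ATL, 4, 29), (DEN, JFK, 3, ATL, 40, 15), (DEN, JFK, 3, ATL, 40, 35), (DEN, MIA, 8, DEN, 18, 8), (DEN, MIA, 8, DEN, 23, 2), (DEN, MIA, 8, DEN, 27, 17), (DEN, MIA, 8, DEN, 32, 10), (DEN, MIA, 8, DEN, 4, 29), (DEN, MIA, 8, DEN, 40, 15), (DEN, MIA, 8, DEN, 40, 35), (DEN, NRT, 34, CHI, 18, 8), (DEN, NRT, 34, CHI, 23, 2), (DEN, NRT, 34, CHI, 27, 17), (DEN, NRT, 34, CHI, 32, 10), (DEN, NRT, 34, CHI, 4, 29), (DEN, NRT, 34, CHI, 40, 15), (DEN, NRT, 34, CHI, 40, 35), (DEN, SEA, 29, BOS, 18, 8), (DEN, SEA, 29, BOS, 23, 2), (DEN, SEA, 29, BOS, 27, 17), (DEN, SEA, 29, BOS, 32, 10), (DEN, SEA, 29, BOS, 4, 29), (DEN, SEA, 29, BOS, 40, 15), (DEN, SEA, 29, BOS, 40, 35), (DEN, SFO, 13, ATL, 18, 8), (DEN, SFO, 13, ATL, 23, 2), (DEN, SFO, 13, ATL, 27, 17), (DEN, SFO, 13, ATL, 32, 10), (DEN, SFO, 13, ATL, 4, 29), (DEN, SFO, 13, ATL, 40, 15), (DEN, SFO, 13, ATL, 40, 35), (ORD, HND, 39, DC, 40, 32)}.
Filtering on dst = JFK leaves {(DEN, JFK, 3, ATL, 18, 8), (DEN, JFK, 3, ATL, 23, 2), (DEN, JFK, 3, ATL, 27, 17), (DEN, JFK, 3, ATL, 32, 10), (DEN, JFK, 3, ATL, 4, 29), (DEN, JFK, 3, ATL, 40, 15), (DEN, JFK, 3, ATL, 40, 35)}.
Filtering on fno <= 40 leaves {(DEN, JFK, 3, ATL, 18, 8), (DEN, JFK, 3, ATL, 23, 2), (DEN, JFK, 3, ATL, 27, 17), (DEN, JFK, 3, ATL, 32, 10), (DEN, JFK, 3, ATL, 4, 29), (DEN, JFK, 3, ATL, 40, 15), (DEN, JFK, 3, ATL, 40, 35)}.
π[hours, dst]: project onto (hours, dst) → {(10, JFK), (15, JFK), (17, JFK), (2, JFK), (29, JFK), (35, JFK), (8, JFK)}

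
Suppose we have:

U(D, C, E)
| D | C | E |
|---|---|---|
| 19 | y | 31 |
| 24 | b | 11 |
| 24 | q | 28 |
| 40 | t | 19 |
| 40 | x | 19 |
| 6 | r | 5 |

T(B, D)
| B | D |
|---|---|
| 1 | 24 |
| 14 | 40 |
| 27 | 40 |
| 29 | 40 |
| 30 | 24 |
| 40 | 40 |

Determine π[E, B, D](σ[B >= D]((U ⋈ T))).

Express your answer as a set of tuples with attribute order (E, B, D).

{(11, 30, 24), (19, 40, 40), (28, 30, 24)}

Natural join on D: {(24, b, 11, 1), (24, b, 11, 30), (24, q, 28, 1), (24, q, 28, 30), (40, t, 19, 14), (40, t, 19, 27), (40, t, 19, 29), (40, t, 19, 40), (40, x, 19, 14), (40, x, 19, 27), (40, x, 19, 29), (40, x, 19, 40)}
σ[B >= D]: keep tuples satisfying B >= D → {(24, b, 11, 30), (24, q, 28, 30), (40, t, 19, 40), (40, x, 19, 40)}
Projecting to E, B, D (1 duplicate(s) eliminated): {(11, 30, 24), (19, 40, 40), (28, 30, 24)}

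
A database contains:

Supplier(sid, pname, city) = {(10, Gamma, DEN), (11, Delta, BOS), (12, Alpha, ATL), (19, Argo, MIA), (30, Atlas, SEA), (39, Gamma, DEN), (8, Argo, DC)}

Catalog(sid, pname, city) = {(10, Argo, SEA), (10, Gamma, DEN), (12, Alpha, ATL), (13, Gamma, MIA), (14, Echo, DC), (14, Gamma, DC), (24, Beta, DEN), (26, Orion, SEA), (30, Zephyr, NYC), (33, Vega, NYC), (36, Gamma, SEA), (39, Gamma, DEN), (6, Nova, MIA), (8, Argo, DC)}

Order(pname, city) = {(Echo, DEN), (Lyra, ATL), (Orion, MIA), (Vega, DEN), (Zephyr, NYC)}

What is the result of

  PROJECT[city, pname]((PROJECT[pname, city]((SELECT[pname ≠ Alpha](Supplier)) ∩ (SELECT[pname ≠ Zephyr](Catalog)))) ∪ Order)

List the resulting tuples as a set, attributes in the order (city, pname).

Filtering on pname ≠ Alpha leaves {(10, Gamma, DEN), (11, Delta, BOS), (19, Argo, MIA), (30, Atlas, SEA), (39, Gamma, DEN), (8, Argo, DC)}.
Filtering on pname ≠ Zephyr leaves {(10, Argo, SEA), (10, Gamma, DEN), (12, Alpha, ATL), (13, Gamma, MIA), (14, Echo, DC), (14, Gamma, DC), (24, Beta, DEN), (26, Orion, SEA), (33, Vega, NYC), (36, Gamma, SEA), (39, Gamma, DEN), (6, Nova, MIA), (8, Argo, DC)}.
Taking the intersection: {(10, Gamma, DEN), (39, Gamma, DEN), (8, Argo, DC)}
π_{pname, city} gives {(Argo, DC), (Gamma, DEN)} (1 duplicate(s) eliminated).
Taking the union: {(Argo, DC), (Echo, DEN), (Gamma, DEN), (Lyra, ATL), (Orion, MIA), (Vega, DEN), (Zephyr, NYC)}
π_{city, pname} gives {(ATL, Lyra), (DC, Argo), (DEN, Echo), (DEN, Gamma), (DEN, Vega), (MIA, Orion), (NYC, Zephyr)}.

{(ATL, Lyra), (DC, Argo), (DEN, Echo), (DEN, Gamma), (DEN, Vega), (MIA, Orion), (NYC, Zephyr)}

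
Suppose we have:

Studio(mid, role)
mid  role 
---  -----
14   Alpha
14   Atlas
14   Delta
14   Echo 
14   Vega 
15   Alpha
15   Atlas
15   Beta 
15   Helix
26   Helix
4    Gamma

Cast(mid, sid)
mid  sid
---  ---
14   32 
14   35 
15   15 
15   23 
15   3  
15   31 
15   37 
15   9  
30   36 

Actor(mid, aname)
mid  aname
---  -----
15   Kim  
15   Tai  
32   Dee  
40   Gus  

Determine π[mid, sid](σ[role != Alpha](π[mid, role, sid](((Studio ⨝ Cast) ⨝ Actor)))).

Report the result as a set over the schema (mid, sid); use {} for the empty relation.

Natural join on mid: {(14, Alpha, 32), (14, Alpha, 35), (14, Atlas, 32), (14, Atlas, 35), (14, Delta, 32), (14, Delta, 35), (14, Echo, 32), (14, Echo, 35), (14, Vega, 32), (14, Vega, 35), (15, Alpha, 15), (15, Alpha, 23), (15, Alpha, 3), (15, Alpha, 31), (15, Alpha, 37), (15, Alpha, 9), (15, Atlas, 15), (15, Atlas, 23), (15, Atlas, 3), (15, Atlas, 31), (15, Atlas, 37), (15, Atlas, 9), (15, Beta, 15), (15, Beta, 23), (15, Beta, 3), (15, Beta, 31), (15, Beta, 37), (15, Beta, 9), (15, Helix, 15), (15, Helix, 23), (15, Helix, 3), (15, Helix, 31), (15, Helix, 37), (15, Helix, 9)}
Natural join on mid: {(15, Alpha, 15, Kim), (15, Alpha, 15, Tai), (15, Alpha, 23, Kim), (15, Alpha, 23, Tai), (15, Alpha, 3, Kim), (15, Alpha, 3, Tai), (15, Alpha, 31, Kim), (15, Alpha, 31, Tai), (15, Alpha, 37, Kim), (15, Alpha, 37, Tai), (15, Alpha, 9, Kim), (15, Alpha, 9, Tai), (15, Atlas, 15, Kim), (15, Atlas, 15, Tai), (15, Atlas, 23, Kim), (15, Atlas, 23, Tai), (15, Atlas, 3, Kim), (15, Atlas, 3, Tai), (15, Atlas, 31, Kim), (15, Atlas, 31, Tai), (15, Atlas, 37, Kim), (15, Atlas, 37, Tai), (15, Atlas, 9, Kim), (15, Atlas, 9, Tai), (15, Beta, 15, Kim), (15, Beta, 15, Tai), (15, Beta, 23, Kim), (15, Beta, 23, Tai), (15, Beta, 3, Kim), (15, Beta, 3, Tai), (15, Beta, 31, Kim), (15, Beta, 31, Tai), (15, Beta, 37, Kim), (15, Beta, 37, Tai), (15, Beta, 9, Kim), (15, Beta, 9, Tai), (15, Helix, 15, Kim), (15, Helix, 15, Tai), (15, Helix, 23, Kim), (15, Helix, 23, Tai), (15, Helix, 3, Kim), (15, Helix, 3, Tai), (15, Helix, 31, Kim), (15, Helix, 31, Tai), (15, Helix, 37, Kim), (15, Helix, 37, Tai), (15, Helix, 9, Kim), (15, Helix, 9, Tai)}
π_{mid, role, sid} gives {(15, Alpha, 15), (15, Alpha, 23), (15, Alpha, 3), (15, Alpha, 31), (15, Alpha, 37), (15, Alpha, 9), (15, Atlas, 15), (15, Atlas, 23), (15, Atlas, 3), (15, Atlas, 31), (15, Atlas, 37), (15, Atlas, 9), (15, Beta, 15), (15, Beta, 23), (15, Beta, 3), (15, Beta, 31), (15, Beta, 37), (15, Beta, 9), (15, Helix, 15), (15, Helix, 23), (15, Helix, 3), (15, Helix, 31), (15, Helix, 37), (15, Helix, 9)} (24 duplicate(s) eliminated).
Filtering on role != Alpha leaves {(15, Atlas, 15), (15, Atlas, 23), (15, Atlas, 3), (15, Atlas, 31), (15, Atlas, 37), (15, Atlas, 9), (15, Beta, 15), (15, Beta, 23), (15, Beta, 3), (15, Beta, 31), (15, Beta, 37), (15, Beta, 9), (15, Helix, 15), (15, Helix, 23), (15, Helix, 3), (15, Helix, 31), (15, Helix, 37), (15, Helix, 9)}.
π_{mid, sid} gives {(15, 15), (15, 23), (15, 3), (15, 31), (15, 37), (15, 9)} (12 duplicate(s) eliminated).

{(15, 15), (15, 23), (15, 3), (15, 31), (15, 37), (15, 9)}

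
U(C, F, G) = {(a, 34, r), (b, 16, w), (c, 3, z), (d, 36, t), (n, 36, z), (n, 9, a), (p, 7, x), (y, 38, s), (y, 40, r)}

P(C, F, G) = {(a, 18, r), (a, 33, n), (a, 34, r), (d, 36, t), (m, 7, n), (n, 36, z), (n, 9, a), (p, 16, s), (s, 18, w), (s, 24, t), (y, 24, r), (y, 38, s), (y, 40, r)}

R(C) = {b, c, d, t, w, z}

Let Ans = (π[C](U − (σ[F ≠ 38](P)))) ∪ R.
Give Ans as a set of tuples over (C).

Apply σ_{F ≠ 38}; surviving tuples: {(a, 18, r), (a, 33, n), (a, 34, r), (d, 36, t), (m, 7, n), (n, 36, z), (n, 9, a), (p, 16, s), (s, 18, w), (s, 24, t), (y, 24, r), (y, 40, r)}
Difference: {(a, 34, r), (b, 16, w), (c, 3, z), (d, 36, t), (n, 36, z), (n, 9, a), (p, 7, x), (y, 38, s), (y, 40, r)} with {(a, 18, r), (a, 33, n), (a, 34, r), (d, 36, t), (m, 7, n), (n, 36, z), (n, 9, a), (p, 16, s), (s, 18, w), (s, 24, t), (y, 24, r), (y, 40, r)} → {(b, 16, w), (c, 3, z), (p, 7, x), (y, 38, s)}
π[C]: project onto (C) → {b, c, p, y}
Union: {b, c, p, y} with {b, c, d, t, w, z} → {b, c, d, p, t, w, y, z}

{b, c, d, p, t, w, y, z}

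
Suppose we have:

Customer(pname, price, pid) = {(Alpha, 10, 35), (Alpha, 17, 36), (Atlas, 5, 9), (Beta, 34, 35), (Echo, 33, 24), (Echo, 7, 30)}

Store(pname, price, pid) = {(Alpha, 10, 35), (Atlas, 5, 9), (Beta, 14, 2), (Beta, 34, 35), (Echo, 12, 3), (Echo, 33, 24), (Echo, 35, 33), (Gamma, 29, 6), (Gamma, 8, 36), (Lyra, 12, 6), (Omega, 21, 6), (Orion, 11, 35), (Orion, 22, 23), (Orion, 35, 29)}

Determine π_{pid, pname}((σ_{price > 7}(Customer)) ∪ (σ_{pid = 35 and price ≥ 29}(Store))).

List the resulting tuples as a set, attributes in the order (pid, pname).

{(24, Echo), (35, Alpha), (35, Beta), (36, Alpha)}

Selection price > 7: {(Alpha, 10, 35), (Alpha, 17, 36), (Beta, 34, 35), (Echo, 33, 24)}
Selection pid = 35 and price ≥ 29: {(Beta, 34, 35)}
Taking the union: {(Alpha, 10, 35), (Alpha, 17, 36), (Beta, 34, 35), (Echo, 33, 24)}
π_{pid, pname} gives {(24, Echo), (35, Alpha), (35, Beta), (36, Alpha)}.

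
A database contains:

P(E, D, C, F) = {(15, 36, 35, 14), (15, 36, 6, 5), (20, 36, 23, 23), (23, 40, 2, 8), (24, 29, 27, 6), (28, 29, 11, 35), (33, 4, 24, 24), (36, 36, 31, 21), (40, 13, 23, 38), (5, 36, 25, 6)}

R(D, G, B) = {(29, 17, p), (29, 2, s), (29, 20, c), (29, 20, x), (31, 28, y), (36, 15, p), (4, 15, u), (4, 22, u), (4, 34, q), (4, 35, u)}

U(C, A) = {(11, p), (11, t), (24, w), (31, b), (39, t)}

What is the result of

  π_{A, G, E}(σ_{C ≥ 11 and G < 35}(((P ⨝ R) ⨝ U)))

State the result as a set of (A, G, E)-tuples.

{(b, 15, 36), (p, 17, 28), (p, 2, 28), (p, 20, 28), (t, 17, 28), (t, 2, 28), (t, 20, 28), (w, 15, 33), (w, 22, 33), (w, 34, 33)}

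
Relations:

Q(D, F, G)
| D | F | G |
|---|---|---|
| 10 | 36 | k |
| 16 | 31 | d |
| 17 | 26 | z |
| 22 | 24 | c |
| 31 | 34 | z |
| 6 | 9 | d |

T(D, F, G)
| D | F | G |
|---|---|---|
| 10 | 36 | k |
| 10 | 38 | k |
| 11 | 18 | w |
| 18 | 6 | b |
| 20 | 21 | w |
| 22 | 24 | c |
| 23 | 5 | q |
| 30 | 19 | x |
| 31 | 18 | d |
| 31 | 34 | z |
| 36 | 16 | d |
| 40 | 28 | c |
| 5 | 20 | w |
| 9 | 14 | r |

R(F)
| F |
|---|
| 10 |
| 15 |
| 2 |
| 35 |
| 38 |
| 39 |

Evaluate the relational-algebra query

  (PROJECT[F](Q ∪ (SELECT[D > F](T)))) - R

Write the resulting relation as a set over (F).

Apply σ_{D > F}; surviving tuples: {(18, 6, b), (23, 5, q), (30, 19, x), (31, 18, d), (36, 16, d), (40, 28, c)}
Taking the union: {(10, 36, k), (16, 31, d), (17, 26, z), (18, 6, b), (22, 24, c), (23, 5, q), (30, 19, x), (31, 18, d), (31, 34, z), (36, 16, d), (40, 28, c), (6, 9, d)}
Keep only column(s) F: {16, 18, 19, 24, 26, 28, 31, 34, 36, 5, 6, 9}
Taking the difference: {16, 18, 19, 24, 26, 28, 31, 34, 36, 5, 6, 9}

{16, 18, 19, 24, 26, 28, 31, 34, 36, 5, 6, 9}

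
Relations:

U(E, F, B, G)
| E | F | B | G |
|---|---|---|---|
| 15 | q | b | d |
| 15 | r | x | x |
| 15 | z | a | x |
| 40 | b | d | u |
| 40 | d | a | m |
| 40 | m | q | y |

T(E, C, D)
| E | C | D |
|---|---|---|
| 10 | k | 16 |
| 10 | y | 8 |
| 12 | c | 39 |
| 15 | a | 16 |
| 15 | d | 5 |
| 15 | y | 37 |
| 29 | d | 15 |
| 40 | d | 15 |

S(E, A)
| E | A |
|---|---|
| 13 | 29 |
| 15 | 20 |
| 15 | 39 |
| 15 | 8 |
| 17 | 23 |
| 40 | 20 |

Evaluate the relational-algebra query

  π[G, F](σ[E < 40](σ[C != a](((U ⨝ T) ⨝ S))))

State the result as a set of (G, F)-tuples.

Joining U and T on E yields {(15, q, b, d, a, 16), (15, q, b, d, d, 5), (15, q, b, d, y, 37), (15, r, x, x, a, 16), (15, r, x, x, d, 5), (15, r, x, x, y, 37), (15, z, a, x, a, 16), (15, z, a, x, d, 5), (15, z, a, x, y, 37), (40, b, d, u, d, 15), (40, d, a, m, d, 15), (40, m, q, y, d, 15)}.
Joining (U ⨝ T) and S on E yields {(15, q, b, d, a, 16, 20), (15, q, b, d, a, 16, 39), (15, q, b, d, a, 16, 8), (15, q, b, d, d, 5, 20), (15, q, b, d, d, 5, 39), (15, q, b, d, d, 5, 8), (15, q, b, d, y, 37, 20), (15, q, b, d, y, 37, 39), (15, q, b, d, y, 37, 8), (15, r, x, x, a, 16, 20), (15, r, x, x, a, 16, 39), (15, r, x, x, a, 16, 8), (15, r, x, x, d, 5, 20), (15, r, x, x, d, 5, 39), (15, r, x, x, d, 5, 8), (15, r, x, x, y, 37, 20), (15, r, x, x, y, 37, 39), (15, r, x, x, y, 37, 8), (15, z, a, x, a, 16, 20), (15, z, a, x, a, 16, 39), (15, z, a, x, a, 16, 8), (15, z, a, x, d, 5, 20), (15, z, a, x, d, 5, 39), (15, z, a, x, d, 5, 8), (15, z, a, x, y, 37, 20), (15, z, a, x, y, 37, 39), (15, z, a, x, y, 37, 8), (40, b, d, u, d, 15, 20), (40, d, a, m, d, 15, 20), (40, m, q, y, d, 15, 20)}.
σ[C != a]: keep tuples satisfying C != a → {(15, q, b, d, d, 5, 20), (15, q, b, d, d, 5, 39), (15, q, b, d, d, 5, 8), (15, q, b, d, y, 37, 20), (15, q, b, d, y, 37, 39), (15, q, b, d, y, 37, 8), (15, r, x, x, d, 5, 20), (15, r, x, x, d, 5, 39), (15, r, x, x, d, 5, 8), (15, r, x, x, y, 37, 20), (15, r, x, x, y, 37, 39), (15, r, x, x, y, 37, 8), (15, z, a, x, d, 5, 20), (15, z, a, x, d, 5, 39), (15, z, a, x, d, 5, 8), (15, z, a, x, y, 37, 20), (15, z, a, x, y, 37, 39), (15, z, a, x, y, 37, 8), (40, b, d, u, d, 15, 20), (40, d, a, m, d, 15, 20), (40, m, q, y, d, 15, 20)}
σ[E < 40]: keep tuples satisfying E < 40 → {(15, q, b, d, d, 5, 20), (15, q, b, d, d, 5, 39), (15, q, b, d, d, 5, 8), (15, q, b, d, y, 37, 20), (15, q, b, d, y, 37, 39), (15, q, b, d, y, 37, 8), (15, r, x, x, d, 5, 20), (15, r, x, x, d, 5, 39), (15, r, x, x, d, 5, 8), (15, r, x, x, y, 37, 20), (15, r, x, x, y, 37, 39), (15, r, x, x, y, 37, 8), (15, z, a, x, d, 5, 20), (15, z, a, x, d, 5, 39), (15, z, a, x, d, 5, 8), (15, z, a, x, y, 37, 20), (15, z, a, x, y, 37, 39), (15, z, a, x, y, 37, 8)}
π[G, F]: project onto (G, F) (15 duplicate(s) eliminated) → {(d, q), (x, r), (x, z)}

{(d, q), (x, r), (x, z)}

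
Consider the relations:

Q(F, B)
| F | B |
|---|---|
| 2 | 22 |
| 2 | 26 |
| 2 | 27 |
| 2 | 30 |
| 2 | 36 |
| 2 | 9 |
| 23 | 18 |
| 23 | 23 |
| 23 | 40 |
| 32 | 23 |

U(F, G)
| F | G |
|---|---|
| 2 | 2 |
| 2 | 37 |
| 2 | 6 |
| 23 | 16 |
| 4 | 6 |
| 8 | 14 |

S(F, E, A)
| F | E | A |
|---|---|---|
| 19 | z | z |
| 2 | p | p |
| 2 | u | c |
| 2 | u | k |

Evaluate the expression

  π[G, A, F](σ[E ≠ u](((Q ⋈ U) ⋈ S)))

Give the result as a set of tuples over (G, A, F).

{(2, p, 2), (37, p, 2), (6, p, 2)}

Natural join on F: {(2, 22, 2), (2, 22, 37), (2, 22, 6), (2, 26, 2), (2, 26, 37), (2, 26, 6), (2, 27, 2), (2, 27, 37), (2, 27, 6), (2, 30, 2), (2, 30, 37), (2, 30, 6), (2, 36, 2), (2, 36, 37), (2, 36, 6), (2, 9, 2), (2, 9, 37), (2, 9, 6), (23, 18, 16), (23, 23, 16), (23, 40, 16)}
Natural join on F: {(2, 22, 2, p, p), (2, 22, 2, u, c), (2, 22, 2, u, k), (2, 22, 37, p, p), (2, 22, 37, u, c), (2, 22, 37, u, k), (2, 22, 6, p, p), (2, 22, 6, u, c), (2, 22, 6, u, k), (2, 26, 2, p, p), (2, 26, 2, u, c), (2, 26, 2, u, k), (2, 26, 37, p, p), (2, 26, 37, u, c), (2, 26, 37, u, k), (2, 26, 6, p, p), (2, 26, 6, u, c), (2, 26, 6, u, k), (2, 27, 2, p, p), (2, 27, 2, u, c), (2, 27, 2, u, k), (2, 27, 37, p, p), (2, 27, 37, u, c), (2, 27, 37, u, k), (2, 27, 6, p, p), (2, 27, 6, u, c), (2, 27, 6, u, k), (2, 30, 2, p, p), (2, 30, 2, u, c), (2, 30, 2, u, k), (2, 30, 37, p, p), (2, 30, 37, u, c), (2, 30, 37, u, k), (2, 30, 6, p, p), (2, 30, 6, u, c), (2, 30, 6, u, k), (2, 36, 2, p, p), (2, 36, 2, u, c), (2, 36, 2, u, k), (2, 36, 37, p, p), (2, 36, 37, u, c), (2, 36, 37, u, k), (2, 36, 6, p, p), (2, 36, 6, u, c), (2, 36, 6, u, k), (2, 9, 2, p, p), (2, 9, 2, u, c), (2, 9, 2, u, k), (2, 9, 37, p, p), (2, 9, 37, u, c), (2, 9, 37, u, k), (2, 9, 6, p, p), (2, 9, 6, u, c), (2, 9, 6, u, k)}
Apply σ_{E ≠ u}; surviving tuples: {(2, 22, 2, p, p), (2, 22, 37, p, p), (2, 22, 6, p, p), (2, 26, 2, p, p), (2, 26, 37, p, p), (2, 26, 6, p, p), (2, 27, 2, p, p), (2, 27, 37, p, p), (2, 27, 6, p, p), (2, 30, 2, p, p), (2, 30, 37, p, p), (2, 30, 6, p, p), (2, 36, 2, p, p), (2, 36, 37, p, p), (2, 36, 6, p, p), (2, 9, 2, p, p), (2, 9, 37, p, p), (2, 9, 6, p, p)}
π[G, A, F]: project onto (G, A, F) (15 duplicate(s) eliminated) → {(2, p, 2), (37, p, 2), (6, p, 2)}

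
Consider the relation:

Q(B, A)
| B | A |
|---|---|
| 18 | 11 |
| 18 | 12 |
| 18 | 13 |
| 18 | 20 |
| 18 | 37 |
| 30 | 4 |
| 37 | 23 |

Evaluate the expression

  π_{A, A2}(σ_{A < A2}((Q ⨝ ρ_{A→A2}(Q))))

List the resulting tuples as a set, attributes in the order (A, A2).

{(11, 12), (11, 13), (11, 20), (11, 37), (12, 13), (12, 20), (12, 37), (13, 20), (13, 37), (20, 37)}

ρ[A→A2]: schema becomes (B, A2); tuples unchanged.
Q ⋈ ρ_{A→A2}(Q) (natural join on B): {(18, 11, 11), (18, 11, 12), (18, 11, 13), (18, 11, 20), (18, 11, 37), (18, 12, 11), (18, 12, 12), (18, 12, 13), (18, 12, 20), (18, 12, 37), (18, 13, 11), (18, 13, 12), (18, 13, 13), (18, 13, 20), (18, 13, 37), (18, 20, 11), (18, 20, 12), (18, 20, 13), (18, 20, 20), (18, 20, 37), (18, 37, 11), (18, 37, 12), (18, 37, 13), (18, 37, 20), (18, 37, 37), (30, 4, 4), (37, 23, 23)}
Apply σ_{A < A2}; surviving tuples: {(18, 11, 12), (18, 11, 13), (18, 11, 20), (18, 11, 37), (18, 12, 13), (18, 12, 20), (18, 12, 37), (18, 13, 20), (18, 13, 37), (18, 20, 37)}
π[A, A2]: project onto (A, A2) → {(11, 12), (11, 13), (11, 20), (11, 37), (12, 13), (12, 20), (12, 37), (13, 20), (13, 37), (20, 37)}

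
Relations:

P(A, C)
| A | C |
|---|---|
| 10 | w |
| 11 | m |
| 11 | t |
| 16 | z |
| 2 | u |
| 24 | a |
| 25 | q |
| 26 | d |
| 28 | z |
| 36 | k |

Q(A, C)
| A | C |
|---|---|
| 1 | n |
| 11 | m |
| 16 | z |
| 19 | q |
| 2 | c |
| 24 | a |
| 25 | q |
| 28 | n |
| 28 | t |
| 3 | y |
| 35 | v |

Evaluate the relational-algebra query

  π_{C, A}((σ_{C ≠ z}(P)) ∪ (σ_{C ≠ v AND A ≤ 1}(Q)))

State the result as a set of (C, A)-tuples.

{(a, 24), (d, 26), (k, 36), (m, 11), (n, 1), (q, 25), (t, 11), (u, 2), (w, 10)}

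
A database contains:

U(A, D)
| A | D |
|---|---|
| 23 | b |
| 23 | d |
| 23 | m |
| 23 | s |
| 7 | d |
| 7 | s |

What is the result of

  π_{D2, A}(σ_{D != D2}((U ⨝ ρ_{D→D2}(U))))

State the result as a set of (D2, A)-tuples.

ρ[D→D2]: schema becomes (A, D2); tuples unchanged.
Natural join on A: {(23, b, b), (23, b, d), (23, b, m), (23, b, s), (23, d, b), (23, d, d), (23, d, m), (23, d, s), (23, m, b), (23, m, d), (23, m, m), (23, m, s), (23, s, b), (23, s, d), (23, s, m), (23, s, s), (7, d, d), (7, d, s), (7, s, d), (7, s, s)}
Selection D != D2: {(23, b, d), (23, b, m), (23, b, s), (23, d, b), (23, d, m), (23, d, s), (23, m, b), (23, m, d), (23, m, s), (23, s, b), (23, s, d), (23, s, m), (7, d, s), (7, s, d)}
Keep only column(s) D2, A (8 duplicate(s) eliminated): {(b, 23), (d, 23), (d, 7), (m, 23), (s, 23), (s, 7)}

{(b, 23), (d, 23), (d, 7), (m, 23), (s, 23), (s, 7)}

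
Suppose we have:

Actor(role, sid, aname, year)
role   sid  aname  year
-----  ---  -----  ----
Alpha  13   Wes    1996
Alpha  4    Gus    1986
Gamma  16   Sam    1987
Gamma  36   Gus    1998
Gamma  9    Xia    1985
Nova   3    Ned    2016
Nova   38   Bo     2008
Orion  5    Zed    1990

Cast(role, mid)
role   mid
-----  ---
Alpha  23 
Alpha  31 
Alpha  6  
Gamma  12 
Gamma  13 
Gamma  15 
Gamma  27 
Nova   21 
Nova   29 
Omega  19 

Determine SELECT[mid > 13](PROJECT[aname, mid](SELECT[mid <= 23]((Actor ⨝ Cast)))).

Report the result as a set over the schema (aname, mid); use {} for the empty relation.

{(Bo, 21), (Gus, 15), (Gus, 23), (Ned, 21), (Sam, 15), (Wes, 23), (Xia, 15)}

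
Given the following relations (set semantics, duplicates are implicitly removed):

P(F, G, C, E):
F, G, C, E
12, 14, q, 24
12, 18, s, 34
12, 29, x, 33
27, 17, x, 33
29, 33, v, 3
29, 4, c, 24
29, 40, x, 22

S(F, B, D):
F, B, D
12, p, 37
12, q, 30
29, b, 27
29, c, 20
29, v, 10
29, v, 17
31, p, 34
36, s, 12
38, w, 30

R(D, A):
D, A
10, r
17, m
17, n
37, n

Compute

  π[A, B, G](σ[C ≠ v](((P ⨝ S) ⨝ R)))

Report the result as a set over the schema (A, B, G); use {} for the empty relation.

{(m, v, 4), (m, v, 40), (n, p, 14), (n, p, 18), (n, p, 29), (n, v, 4), (n, v, 40), (r, v, 4), (r, v, 40)}

P ⋈ S (natural join on F): {(12, 14, q, 24, p, 37), (12, 14, q, 24, q, 30), (12, 18, s, 34, p, 37), (12, 18, s, 34, q, 30), (12, 29, x, 33, p, 37), (12, 29, x, 33, q, 30), (29, 33, v, 3, b, 27), (29, 33, v, 3, c, 20), (29, 33, v, 3, v, 10), (29, 33, v, 3, v, 17), (29, 4, c, 24, b, 27), (29, 4, c, 24, c, 20), (29, 4, c, 24, v, 10), (29, 4, c, 24, v, 17), (29, 40, x, 22, b, 27), (29, 40, x, 22, c, 20), (29, 40, x, 22, v, 10), (29, 40, x, 22, v, 17)}
(P ⨝ S) ⋈ R (natural join on D): {(12, 14, q, 24, p, 37, n), (12, 18, s, 34, p, 37, n), (12, 29, x, 33, p, 37, n), (29, 33, v, 3, v, 10, r), (29, 33, v, 3, v, 17, m), (29, 33, v, 3, v, 17, n), (29, 4, c, 24, v, 10, r), (29, 4, c, 24, v, 17, m), (29, 4, c, 24, v, 17, n), (29, 40, x, 22, v, 10, r), (29, 40, x, 22, v, 17, m), (29, 40, x, 22, v, 17, n)}
Selection C ≠ v: {(12, 14, q, 24, p, 37, n), (12, 18, s, 34, p, 37, n), (12, 29, x, 33, p, 37, n), (29, 4, c, 24, v, 10, r), (29, 4, c, 24, v, 17, m), (29, 4, c, 24, v, 17, n), (29, 40, x, 22, v, 10, r), (29, 40, x, 22, v, 17, m), (29, 40, x, 22, v, 17, n)}
Keep only column(s) A, B, G: {(m, v, 4), (m, v, 40), (n, p, 14), (n, p, 18), (n, p, 29), (n, v, 4), (n, v, 40), (r, v, 4), (r, v, 40)}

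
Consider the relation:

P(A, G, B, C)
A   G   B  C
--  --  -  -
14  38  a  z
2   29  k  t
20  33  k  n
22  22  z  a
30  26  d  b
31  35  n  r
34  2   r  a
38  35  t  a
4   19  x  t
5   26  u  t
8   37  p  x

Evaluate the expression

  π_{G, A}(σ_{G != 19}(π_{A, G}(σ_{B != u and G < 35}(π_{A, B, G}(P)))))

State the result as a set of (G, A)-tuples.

{(2, 34), (22, 22), (26, 30), (29, 2), (33, 20)}

Projecting to A, B, G: {(14, a, 38), (2, k, 29), (20, k, 33), (22, z, 22), (30, d, 26), (31, n, 35), (34, r, 2), (38, t, 35), (4, x, 19), (5, u, 26), (8, p, 37)}
σ[B != u and G < 35]: keep tuples satisfying B != u and G < 35 → {(2, k, 29), (20, k, 33), (22, z, 22), (30, d, 26), (34, r, 2), (4, x, 19)}
Projecting to A, G: {(2, 29), (20, 33), (22, 22), (30, 26), (34, 2), (4, 19)}
σ[G != 19]: keep tuples satisfying G != 19 → {(2, 29), (20, 33), (22, 22), (30, 26), (34, 2)}
Projecting to G, A: {(2, 34), (22, 22), (26, 30), (29, 2), (33, 20)}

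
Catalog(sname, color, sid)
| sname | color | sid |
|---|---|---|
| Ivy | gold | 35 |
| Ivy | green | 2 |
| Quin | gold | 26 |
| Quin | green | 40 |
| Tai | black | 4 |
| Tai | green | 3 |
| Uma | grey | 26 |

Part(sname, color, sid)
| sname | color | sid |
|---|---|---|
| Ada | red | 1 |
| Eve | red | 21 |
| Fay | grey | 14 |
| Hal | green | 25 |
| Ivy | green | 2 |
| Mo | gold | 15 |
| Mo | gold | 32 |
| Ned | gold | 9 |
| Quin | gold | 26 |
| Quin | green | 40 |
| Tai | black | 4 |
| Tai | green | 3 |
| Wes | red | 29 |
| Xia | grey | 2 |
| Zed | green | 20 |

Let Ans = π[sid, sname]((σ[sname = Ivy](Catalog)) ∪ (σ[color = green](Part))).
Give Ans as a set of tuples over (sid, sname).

{(2, Ivy), (20, Zed), (25, Hal), (3, Tai), (35, Ivy), (40, Quin)}

Selection sname = Ivy: {(Ivy, gold, 35), (Ivy, green, 2)}
Selection color = green: {(Hal, green, 25), (Ivy, green, 2), (Quin, green, 40), (Tai, green, 3), (Zed, green, 20)}
Union: {(Ivy, gold, 35), (Ivy, green, 2)} with {(Hal, green, 25), (Ivy, green, 2), (Quin, green, 40), (Tai, green, 3), (Zed, green, 20)} → {(Hal, green, 25), (Ivy, gold, 35), (Ivy, green, 2), (Quin, green, 40), (Tai, green, 3), (Zed, green, 20)}
Keep only column(s) sid, sname: {(2, Ivy), (20, Zed), (25, Hal), (3, Tai), (35, Ivy), (40, Quin)}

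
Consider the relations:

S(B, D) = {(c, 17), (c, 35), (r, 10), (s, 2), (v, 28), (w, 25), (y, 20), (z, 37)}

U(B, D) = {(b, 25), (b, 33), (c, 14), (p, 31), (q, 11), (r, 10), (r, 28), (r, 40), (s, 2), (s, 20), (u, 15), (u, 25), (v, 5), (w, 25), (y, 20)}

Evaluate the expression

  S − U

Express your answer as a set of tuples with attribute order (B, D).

{(c, 17), (c, 35), (v, 28), (z, 37)}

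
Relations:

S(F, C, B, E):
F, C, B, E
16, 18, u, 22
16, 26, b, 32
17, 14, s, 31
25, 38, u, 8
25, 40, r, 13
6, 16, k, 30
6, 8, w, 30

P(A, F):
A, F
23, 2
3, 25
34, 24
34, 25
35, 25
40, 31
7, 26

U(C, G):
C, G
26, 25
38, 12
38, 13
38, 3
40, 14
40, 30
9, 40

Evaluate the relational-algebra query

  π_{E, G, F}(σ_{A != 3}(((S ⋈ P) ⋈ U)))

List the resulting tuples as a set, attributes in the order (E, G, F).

{(13, 14, 25), (13, 30, 25), (8, 12, 25), (8, 13, 25), (8, 3, 25)}

Joining S and P on F yields {(25, 38, u, 8, 3), (25, 38, u, 8, 34), (25, 38, u, 8, 35), (25, 40, r, 13, 3), (25, 40, r, 13, 34), (25, 40, r, 13, 35)}.
Joining (S ⋈ P) and U on C yields {(25, 38, u, 8, 3, 12), (25, 38, u, 8, 3, 13), (25, 38, u, 8, 3, 3), (25, 38, u, 8, 34, 12), (25, 38, u, 8, 34, 13), (25, 38, u, 8, 34, 3), (25, 38, u, 8, 35, 12), (25, 38, u, 8, 35, 13), (25, 38, u, 8, 35, 3), (25, 40, r, 13, 3, 14), (25, 40, r, 13, 3, 30), (25, 40, r, 13, 34, 14), (25, 40, r, 13, 34, 30), (25, 40, r, 13, 35, 14), (25, 40, r, 13, 35, 30)}.
σ[A != 3]: keep tuples satisfying A != 3 → {(25, 38, u, 8, 34, 12), (25, 38, u, 8, 34, 13), (25, 38, u, 8, 34, 3), (25, 38, u, 8, 35, 12), (25, 38, u, 8, 35, 13), (25, 38, u, 8, 35, 3), (25, 40, r, 13, 34, 14), (25, 40, r, 13, 34, 30), (25, 40, r, 13, 35, 14), (25, 40, r, 13, 35, 30)}
π[E, G, F]: project onto (E, G, F) (5 duplicate(s) eliminated) → {(13, 14, 25), (13, 30, 25), (8, 12, 25), (8, 13, 25), (8, 3, 25)}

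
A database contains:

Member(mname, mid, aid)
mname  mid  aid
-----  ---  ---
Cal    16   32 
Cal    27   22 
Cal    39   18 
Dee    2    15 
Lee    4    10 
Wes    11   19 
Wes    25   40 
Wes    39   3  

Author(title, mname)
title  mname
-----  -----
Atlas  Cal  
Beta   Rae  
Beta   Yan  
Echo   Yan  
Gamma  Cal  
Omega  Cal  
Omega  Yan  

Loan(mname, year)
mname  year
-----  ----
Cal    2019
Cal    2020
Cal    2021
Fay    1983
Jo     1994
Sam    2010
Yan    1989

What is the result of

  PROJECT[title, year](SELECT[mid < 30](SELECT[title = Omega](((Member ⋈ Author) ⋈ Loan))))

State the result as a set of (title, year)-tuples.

{(Omega, 2019), (Omega, 2020), (Omega, 2021)}

Natural join on mname: {(Cal, 16, 32, Atlas), (Cal, 16, 32, Gamma), (Cal, 16, 32, Omega), (Cal, 27, 22, Atlas), (Cal, 27, 22, Gamma), (Cal, 27, 22, Omega), (Cal, 39, 18, Atlas), (Cal, 39, 18, Gamma), (Cal, 39, 18, Omega)}
Natural join on mname: {(Cal, 16, 32, Atlas, 2019), (Cal, 16, 32, Atlas, 2020), (Cal, 16, 32, Atlas, 2021), (Cal, 16, 32, Gamma, 2019), (Cal, 16, 32, Gamma, 2020), (Cal, 16, 32, Gamma, 2021), (Cal, 16, 32, Omega, 2019), (Cal, 16, 32, Omega, 2020), (Cal, 16, 32, Omega, 2021), (Cal, 27, 22, Atlas, 2019), (Cal, 27, 22, Atlas, 2020), (Cal, 27, 22, Atlas, 2021), (Cal, 27, 22, Gamma, 2019), (Cal, 27, 22, Gamma, 2020), (Cal, 27, 22, Gamma, 2021), (Cal, 27, 22, Omega, 2019), (Cal, 27, 22, Omega, 2020), (Cal, 27, 22, Omega, 2021), (Cal, 39, 18, Atlas, 2019), (Cal, 39, 18, Atlas, 2020), (Cal, 39, 18, Atlas, 2021), (Cal, 39, 18, Gamma, 2019), (Cal, 39, 18, Gamma, 2020), (Cal, 39, 18, Gamma, 2021), (Cal, 39, 18, Omega, 2019), (Cal, 39, 18, Omega, 2020), (Cal, 39, 18, Omega, 2021)}
Apply σ_{title = Omega}; surviving tuples: {(Cal, 16, 32, Omega, 2019), (Cal, 16, 32, Omega, 2020), (Cal, 16, 32, Omega, 2021), (Cal, 27, 22, Omega, 2019), (Cal, 27, 22, Omega, 2020), (Cal, 27, 22, Omega, 2021), (Cal, 39, 18, Omega, 2019), (Cal, 39, 18, Omega, 2020), (Cal, 39, 18, Omega, 2021)}
Apply σ_{mid < 30}; surviving tuples: {(Cal, 16, 32, Omega, 2019), (Cal, 16, 32, Omega, 2020), (Cal, 16, 32, Omega, 2021), (Cal, 27, 22, Omega, 2019), (Cal, 27, 22, Omega, 2020), (Cal, 27, 22, Omega, 2021)}
π[title, year]: project onto (title, year) (3 duplicate(s) eliminated) → {(Omega, 2019), (Omega, 2020), (Omega, 2021)}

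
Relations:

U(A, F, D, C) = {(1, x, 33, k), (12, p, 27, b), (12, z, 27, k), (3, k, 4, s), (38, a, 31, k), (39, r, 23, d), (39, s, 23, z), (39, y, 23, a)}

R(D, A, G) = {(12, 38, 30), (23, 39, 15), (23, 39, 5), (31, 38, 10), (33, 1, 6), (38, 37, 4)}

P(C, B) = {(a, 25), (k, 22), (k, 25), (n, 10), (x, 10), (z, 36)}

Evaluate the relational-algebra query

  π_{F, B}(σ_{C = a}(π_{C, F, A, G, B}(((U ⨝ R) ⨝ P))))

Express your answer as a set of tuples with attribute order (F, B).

{(y, 25)}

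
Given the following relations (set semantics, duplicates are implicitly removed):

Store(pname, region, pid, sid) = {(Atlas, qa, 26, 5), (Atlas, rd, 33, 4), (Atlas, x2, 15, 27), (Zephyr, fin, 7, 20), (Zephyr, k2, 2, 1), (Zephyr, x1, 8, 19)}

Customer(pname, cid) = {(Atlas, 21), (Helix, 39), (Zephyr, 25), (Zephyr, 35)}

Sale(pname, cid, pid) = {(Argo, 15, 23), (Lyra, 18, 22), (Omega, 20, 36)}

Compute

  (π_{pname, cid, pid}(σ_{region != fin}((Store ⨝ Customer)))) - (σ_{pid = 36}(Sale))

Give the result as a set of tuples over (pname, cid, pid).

{(Atlas, 21, 15), (Atlas, 21, 26), (Atlas, 21, 33), (Zephyr, 25, 2), (Zephyr, 25, 8), (Zephyr, 35, 2), (Zephyr, 35, 8)}

Joining Store and Customer on pname yields {(Atlas, qa, 26, 5, 21), (Atlas, rd, 33, 4, 21), (Atlas, x2, 15, 27, 21), (Zephyr, fin, 7, 20, 25), (Zephyr, fin, 7, 20, 35), (Zephyr, k2, 2, 1, 25), (Zephyr, k2, 2, 1, 35), (Zephyr, x1, 8, 19, 25), (Zephyr, x1, 8, 19, 35)}.
Filtering on region != fin leaves {(Atlas, qa, 26, 5, 21), (Atlas, rd, 33, 4, 21), (Atlas, x2, 15, 27, 21), (Zephyr, k2, 2, 1, 25), (Zephyr, k2, 2, 1, 35), (Zephyr, x1, 8, 19, 25), (Zephyr, x1, 8, 19, 35)}.
Keep only column(s) pname, cid, pid: {(Atlas, 21, 15), (Atlas, 21, 26), (Atlas, 21, 33), (Zephyr, 25, 2), (Zephyr, 25, 8), (Zephyr, 35, 2), (Zephyr, 35, 8)}
Filtering on pid = 36 leaves {(Omega, 20, 36)}.
Difference: {(Atlas, 21, 15), (Atlas, 21, 26), (Atlas, 21, 33), (Zephyr, 25, 2), (Zephyr, 25, 8), (Zephyr, 35, 2), (Zephyr, 35, 8)} with {(Omega, 20, 36)} → {(Atlas, 21, 15), (Atlas, 21, 26), (Atlas, 21, 33), (Zephyr, 25, 2), (Zephyr, 25, 8), (Zephyr, 35, 2), (Zephyr, 35, 8)}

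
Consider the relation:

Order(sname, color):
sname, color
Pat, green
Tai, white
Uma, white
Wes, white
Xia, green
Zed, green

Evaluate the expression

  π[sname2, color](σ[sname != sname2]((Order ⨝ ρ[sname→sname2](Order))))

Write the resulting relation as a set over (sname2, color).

{(Pat, green), (Tai, white), (Uma, white), (Wes, white), (Xia, green), (Zed, green)}

ρ[sname→sname2]: schema becomes (sname2, color); tuples unchanged.
Joining Order and ρ[sname→sname2](Order) on color yields {(Pat, green, Pat), (Pat, green, Xia), (Pat, green, Zed), (Tai, white, Tai), (Tai, white, Uma), (Tai, white, Wes), (Uma, white, Tai), (Uma, white, Uma), (Uma, white, Wes), (Wes, white, Tai), (Wes, white, Uma), (Wes, white, Wes), (Xia, green, Pat), (Xia, green, Xia), (Xia, green, Zed), (Zed, green, Pat), (Zed, green, Xia), (Zed, green, Zed)}.
Apply σ_{sname != sname2}; surviving tuples: {(Pat, green, Xia), (Pat, green, Zed), (Tai, white, Uma), (Tai, white, Wes), (Uma, white, Tai), (Uma, white, Wes), (Wes, white, Tai), (Wes, white, Uma), (Xia, green, Pat), (Xia, green, Zed), (Zed, green, Pat), (Zed, green, Xia)}
π[sname2, color]: project onto (sname2, color) (6 duplicate(s) eliminated) → {(Pat, green), (Tai, white), (Uma, white), (Wes, white), (Xia, green), (Zed, green)}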